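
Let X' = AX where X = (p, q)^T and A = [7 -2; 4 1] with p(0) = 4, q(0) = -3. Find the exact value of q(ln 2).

A = [[7,-2],[4,1]]; eigenvalues λ = 5, 3.
Eigenvectors: (1,1) for λ=5, (1,2) for λ=3.
From the initial condition, c_1 = 11, c_2 = -7.
q(ln 2) = (11)(2^5)(1) + (-7)(2^3)(2) = 240.

240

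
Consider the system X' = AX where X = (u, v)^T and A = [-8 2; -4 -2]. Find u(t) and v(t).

Coefficient matrix A = [[-8, 2], [-4, -2]].
Characteristic polynomial det(A - λI) = λ^2 + 10λ + 24 = 0.
Eigenvalues λ = -6, -4.
For λ=-6: (A-λI) row 1 is [-2, 2], so an eigenvector is (1, 1).
For λ=-4: (A-λI) row 1 is [-4, 2], so an eigenvector is (1, 2).
General solution: c_1e^(-6t)(1,1) + c_2e^(-4t)(1,2).

u(t) = c_1e^(-6t) + c_2e^(-4t), v(t) = c_1e^(-6t) + 2c_2e^(-4t)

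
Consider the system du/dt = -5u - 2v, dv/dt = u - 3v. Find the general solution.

u(t) = -C_1e^(-4t)sin(t) + C_1e^(-4t)cos(t) + C_2e^(-4t)sin(t) + C_2e^(-4t)cos(t), v(t) = C_1e^(-4t)sin(t) - C_2e^(-4t)cos(t)

Coefficient matrix A = [[-5, -2], [1, -3]].
Characteristic polynomial det(A - λI) = λ^2 + 8λ + 17 = 0.
Eigenvalues λ = -4 ± i (complex conjugate pair).
For λ=-4+i: an eigenvector is (1,0) - i(-1,1) = (1 + i, 0 - i).
A real fundamental pair from Re and Im of e^((-4+i)t)v: X_1 = e^(-4t)(cos(t)·(1,0) + sin(t)·(-1,1)), X_2 = e^(-4t)(sin(t)·(1,0) - cos(t)·(-1,1)).
General solution: C_1X_1 + C_2X_2.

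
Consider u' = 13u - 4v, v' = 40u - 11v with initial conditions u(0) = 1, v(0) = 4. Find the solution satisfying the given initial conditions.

u(t) = -e^(t)sin(4t) + e^(t)cos(4t), v(t) = -2e^(t)sin(4t) + 4e^(t)cos(4t)

Coefficient matrix A = [[13, -4], [40, -11]].
Characteristic polynomial det(A - λI) = λ^2 - 2λ + 17 = 0.
Eigenvalues λ = 1 ± 4i (complex conjugate pair).
For λ=1+4i: an eigenvector is (1,3) - i(0,1) = (1, 3 - i).
A real fundamental pair from Re and Im of e^((1+4i)t)v: X_1 = e^(t)(cos(4t)·(1,3) + sin(4t)·(0,1)), X_2 = e^(t)(sin(4t)·(1,3) - cos(4t)·(0,1)).
General solution: K_1X_1 + K_2X_2.
Applying u(0)=1, v(0)=4 gives K_1=1, K_2=-1.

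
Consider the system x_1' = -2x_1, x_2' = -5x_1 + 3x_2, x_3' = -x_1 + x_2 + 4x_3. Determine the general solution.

Coefficient matrix A = [[-2, 0, 0], [-5, 3, 0], [-1, 1, 4]].
det(A - λI) = 0 gives eigenvalues λ = -2, 3, 4.
For λ=-2: eigenvector (1,1,0).
For λ=3: eigenvector (0,1,-1).
For λ=4: eigenvector (0,0,1).
General solution: C_1e^(-2t)(1,1,0) + C_2e^(3t)(0,1,-1) + C_3e^(4t)(0,0,1).

x_1(t) = C_1e^(-2t), x_2(t) = C_1e^(-2t) + C_2e^(3t), x_3(t) = -C_2e^(3t) + C_3e^(4t)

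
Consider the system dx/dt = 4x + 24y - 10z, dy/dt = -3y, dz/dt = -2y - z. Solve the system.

Coefficient matrix A = [[4, 24, -10], [0, -3, 0], [0, -2, -1]].
det(A - λI) = 0 gives eigenvalues λ = -3, 4, -1.
For λ=-3: eigenvector (-2,1,1).
For λ=4: eigenvector (1,0,0).
For λ=-1: eigenvector (2,0,1).
General solution: K_1e^(-3t)(-2,1,1) + K_2e^(4t)(1,0,0) + K_3e^(-t)(2,0,1).

x(t) = -2K_1e^(-3t) + K_2e^(4t) + 2K_3e^(-t), y(t) = K_1e^(-3t), z(t) = K_1e^(-3t) + K_3e^(-t)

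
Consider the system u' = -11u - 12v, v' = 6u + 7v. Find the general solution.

Coefficient matrix A = [[-11, -12], [6, 7]].
Characteristic polynomial det(A - λI) = λ^2 + 4λ - 5 = 0.
Eigenvalues λ = 1, -5.
For λ=1: (A-λI) row 1 is [-12, -12], so an eigenvector is (1, -1).
For λ=-5: (A-λI) row 1 is [-6, -12], so an eigenvector is (2, -1).
General solution: K_1e^(t)(1,-1) + K_2e^(-5t)(2,-1).

u(t) = K_1e^(t) + 2K_2e^(-5t), v(t) = -K_1e^(t) - K_2e^(-5t)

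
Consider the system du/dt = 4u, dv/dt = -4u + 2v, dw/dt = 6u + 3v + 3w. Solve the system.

Coefficient matrix A = [[4, 0, 0], [-4, 2, 0], [6, 3, 3]].
det(A - λI) = 0 gives eigenvalues λ = 4, 2, 3.
For λ=4: eigenvector (1,-2,0).
For λ=2: eigenvector (0,1,-3).
For λ=3: eigenvector (0,0,1).
General solution: K_1e^(4t)(1,-2,0) + K_2e^(2t)(0,1,-3) + K_3e^(3t)(0,0,1).

u(t) = K_1e^(4t), v(t) = -2K_1e^(4t) + K_2e^(2t), w(t) = -3K_2e^(2t) + K_3e^(3t)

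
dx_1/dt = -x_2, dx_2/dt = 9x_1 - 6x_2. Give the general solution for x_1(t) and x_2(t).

Coefficient matrix A = [[0, -1], [9, -6]].
Characteristic polynomial det(A - λI) = λ^2 + 6λ + 9 = 0.
Single eigenvalue λ = -3 with algebraic multiplicity 2.
Eigenvector v = (-1,-3); generalized eigenvector w with (A-λI)w=v is (-1,-2).
General solution: e^(-3t)[K_1·v + K_2·(t·v + w)].

x_1(t) = -K_1e^(-3t) - K_2te^(-3t) - K_2e^(-3t), x_2(t) = -3K_1e^(-3t) - 3K_2te^(-3t) - 2K_2e^(-3t)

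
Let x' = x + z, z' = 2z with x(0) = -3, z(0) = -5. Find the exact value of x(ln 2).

-16

A = [[1,1],[0,2]]; eigenvalues λ = 2, 1.
Eigenvectors: (-1,-1) for λ=2, (1,0) for λ=1.
From the initial condition, c_1 = 5, c_2 = 2.
x(ln 2) = (5)(2^2)(-1) + (2)(2^1)(1) = -16.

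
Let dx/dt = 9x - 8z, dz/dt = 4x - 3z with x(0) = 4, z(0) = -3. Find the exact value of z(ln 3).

1671

A = [[9,-8],[4,-3]]; eigenvalues λ = 5, 1.
Eigenvectors: (2,1) for λ=5, (-1,-1) for λ=1.
From the initial condition, c_1 = 7, c_2 = 10.
z(ln 3) = (7)(3^5)(1) + (10)(3^1)(-1) = 1671.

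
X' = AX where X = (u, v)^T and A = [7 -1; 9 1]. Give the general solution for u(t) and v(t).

Coefficient matrix A = [[7, -1], [9, 1]].
Characteristic polynomial det(A - λI) = λ^2 - 8λ + 16 = 0.
Single eigenvalue λ = 4 with algebraic multiplicity 2.
Eigenvector v = (1,3); generalized eigenvector w with (A-λI)w=v is (1,2).
General solution: e^(4t)[c_1·v + c_2·(t·v + w)].

u(t) = c_1e^(4t) + c_2te^(4t) + c_2e^(4t), v(t) = 3c_1e^(4t) + 3c_2te^(4t) + 2c_2e^(4t)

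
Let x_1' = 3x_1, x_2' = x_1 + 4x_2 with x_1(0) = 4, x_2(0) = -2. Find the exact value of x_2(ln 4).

A = [[3,0],[1,4]]; eigenvalues λ = 3, 4.
Eigenvectors: (1,-1) for λ=3, (0,-1) for λ=4.
From the initial condition, c_1 = 4, c_2 = -2.
x_2(ln 4) = (4)(4^3)(-1) + (-2)(4^4)(-1) = 256.

256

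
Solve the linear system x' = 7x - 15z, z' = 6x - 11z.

Coefficient matrix A = [[7, -15], [6, -11]].
Characteristic polynomial det(A - λI) = λ^2 + 4λ + 13 = 0.
Eigenvalues λ = -2 ± 3i (complex conjugate pair).
For λ=-2+3i: an eigenvector is (1,1) - i(-2,-1) = (1 + 2i, 1 + i).
A real fundamental pair from Re and Im of e^((-2+3i)t)v: X_1 = e^(-2t)(cos(3t)·(1,1) + sin(3t)·(-2,-1)), X_2 = e^(-2t)(sin(3t)·(1,1) - cos(3t)·(-2,-1)).
General solution: C_1X_1 + C_2X_2.

x(t) = -2C_1e^(-2t)sin(3t) + C_1e^(-2t)cos(3t) + C_2e^(-2t)sin(3t) + 2C_2e^(-2t)cos(3t), z(t) = -C_1e^(-2t)sin(3t) + C_1e^(-2t)cos(3t) + C_2e^(-2t)sin(3t) + C_2e^(-2t)cos(3t)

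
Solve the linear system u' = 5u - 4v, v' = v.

Coefficient matrix A = [[5, -4], [0, 1]].
Characteristic polynomial det(A - λI) = λ^2 - 6λ + 5 = 0.
Eigenvalues λ = 5, 1.
For λ=5: (A-λI) row 1 is [0, -4], so an eigenvector is (-1, 0).
For λ=1: (A-λI) row 1 is [4, -4], so an eigenvector is (1, 1).
General solution: C_1e^(5t)(-1,0) + C_2e^(t)(1,1).

u(t) = -C_1e^(5t) + C_2e^(t), v(t) = C_2e^(t)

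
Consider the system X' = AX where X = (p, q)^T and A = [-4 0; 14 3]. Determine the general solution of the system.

p(t) = K_1e^(-4t), q(t) = -2K_1e^(-4t) - K_2e^(3t)

Coefficient matrix A = [[-4, 0], [14, 3]].
Characteristic polynomial det(A - λI) = λ^2 + λ - 12 = 0.
Eigenvalues λ = -4, 3.
For λ=-4: (A-λI) row 2 is [14, 7], so an eigenvector is (1, -2).
For λ=3: (A-λI) row 1 is [-7, 0], so an eigenvector is (0, -1).
General solution: K_1e^(-4t)(1,-2) + K_2e^(3t)(0,-1).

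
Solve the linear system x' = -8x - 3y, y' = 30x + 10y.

x(t) = c_1e^(t)cos(3t) + c_2e^(t)sin(3t), y(t) = c_1e^(t)sin(3t) - 3c_1e^(t)cos(3t) - 3c_2e^(t)sin(3t) - c_2e^(t)cos(3t)

Coefficient matrix A = [[-8, -3], [30, 10]].
Characteristic polynomial det(A - λI) = λ^2 - 2λ + 10 = 0.
Eigenvalues λ = 1 ± 3i (complex conjugate pair).
For λ=1+3i: an eigenvector is (1,-3) - i(0,1) = (1, -3 - i).
A real fundamental pair from Re and Im of e^((1+3i)t)v: X_1 = e^(t)(cos(3t)·(1,-3) + sin(3t)·(0,1)), X_2 = e^(t)(sin(3t)·(1,-3) - cos(3t)·(0,1)).
General solution: c_1X_1 + c_2X_2.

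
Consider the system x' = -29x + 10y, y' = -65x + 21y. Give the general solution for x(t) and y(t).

Coefficient matrix A = [[-29, 10], [-65, 21]].
Characteristic polynomial det(A - λI) = λ^2 + 8λ + 41 = 0.
Eigenvalues λ = -4 ± 5i (complex conjugate pair).
For λ=-4+5i: an eigenvector is (-1,-2) - i(1,3) = (-1 - i, -2 - 3i).
A real fundamental pair from Re and Im of e^((-4+5i)t)v: X_1 = e^(-4t)(cos(5t)·(-1,-2) + sin(5t)·(1,3)), X_2 = e^(-4t)(sin(5t)·(-1,-2) - cos(5t)·(1,3)).
General solution: C_1X_1 + C_2X_2.

x(t) = C_1e^(-4t)sin(5t) - C_1e^(-4t)cos(5t) - C_2e^(-4t)sin(5t) - C_2e^(-4t)cos(5t), y(t) = 3C_1e^(-4t)sin(5t) - 2C_1e^(-4t)cos(5t) - 2C_2e^(-4t)sin(5t) - 3C_2e^(-4t)cos(5t)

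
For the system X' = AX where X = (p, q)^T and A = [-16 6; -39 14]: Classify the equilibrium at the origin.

A = [[-16,6],[-39,14]]; det(A-λI) = λ^2 + 2λ + 10.
λ = -1 ± 3i: negative real part.

stable spiral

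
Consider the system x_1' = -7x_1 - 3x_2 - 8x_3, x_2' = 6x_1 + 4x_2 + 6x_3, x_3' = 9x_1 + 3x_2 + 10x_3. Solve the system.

x_1(t) = c_1e^(t) - c_2e^(4t) + c_3e^(2t), x_2(t) = c_2e^(4t) - 3c_3e^(2t), x_3(t) = -c_1e^(t) + c_2e^(4t)

Coefficient matrix A = [[-7, -3, -8], [6, 4, 6], [9, 3, 10]].
det(A - λI) = 0 gives eigenvalues λ = 1, 4, 2.
For λ=1: eigenvector (1,0,-1).
For λ=4: eigenvector (-1,1,1).
For λ=2: eigenvector (1,-3,0).
General solution: c_1e^(t)(1,0,-1) + c_2e^(4t)(-1,1,1) + c_3e^(2t)(1,-3,0).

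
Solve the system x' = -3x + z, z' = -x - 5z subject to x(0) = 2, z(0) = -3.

Coefficient matrix A = [[-3, 1], [-1, -5]].
Characteristic polynomial det(A - λI) = λ^2 + 8λ + 16 = 0.
Single eigenvalue λ = -4 with algebraic multiplicity 2.
Eigenvector v = (1,-1); generalized eigenvector w with (A-λI)w=v is (-1,2).
General solution: e^(-4t)[c_1·v + c_2·(t·v + w)].
Applying x(0)=2, z(0)=-3 gives c_1=1, c_2=-1.

x(t) = -te^(-4t) + 2e^(-4t), z(t) = te^(-4t) - 3e^(-4t)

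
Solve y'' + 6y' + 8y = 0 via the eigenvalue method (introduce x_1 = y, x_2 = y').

y(t) = C_1e^(-2t) + C_2e^(-4t)

Let x_1 = y, x_2 = y'. Then x_1' = x_2 and x_2' = -8x_1 - 6x_2.
A = [[0,1],[-8,-6]]; det(A-λI) = λ^2 + 6λ + 8.
Eigenvalues λ = -2, -4 with eigenvectors (1,-2), (1,-4).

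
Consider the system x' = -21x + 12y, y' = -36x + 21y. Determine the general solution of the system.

x(t) = c_1e^(3t) - 2c_2e^(-3t), y(t) = 2c_1e^(3t) - 3c_2e^(-3t)

Coefficient matrix A = [[-21, 12], [-36, 21]].
Characteristic polynomial det(A - λI) = λ^2 - 9 = 0.
Eigenvalues λ = 3, -3.
For λ=3: (A-λI) row 1 is [-24, 12], so an eigenvector is (1, 2).
For λ=-3: (A-λI) row 1 is [-18, 12], so an eigenvector is (-2, -3).
General solution: c_1e^(3t)(1,2) + c_2e^(-3t)(-2,-3).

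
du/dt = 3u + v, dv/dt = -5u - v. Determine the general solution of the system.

Coefficient matrix A = [[3, 1], [-5, -1]].
Characteristic polynomial det(A - λI) = λ^2 - 2λ + 2 = 0.
Eigenvalues λ = 1 ± i (complex conjugate pair).
For λ=1+i: an eigenvector is (-1,2) - i(0,1) = (-1, 2 - i).
A real fundamental pair from Re and Im of e^((1+i)t)v: X_1 = e^(t)(cos(t)·(-1,2) + sin(t)·(0,1)), X_2 = e^(t)(sin(t)·(-1,2) - cos(t)·(0,1)).
General solution: K_1X_1 + K_2X_2.

u(t) = -K_1e^(t)cos(t) - K_2e^(t)sin(t), v(t) = K_1e^(t)sin(t) + 2K_1e^(t)cos(t) + 2K_2e^(t)sin(t) - K_2e^(t)cos(t)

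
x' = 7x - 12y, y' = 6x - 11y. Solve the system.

x(t) = -2K_1e^(t) + K_2e^(-5t), y(t) = -K_1e^(t) + K_2e^(-5t)

Coefficient matrix A = [[7, -12], [6, -11]].
Characteristic polynomial det(A - λI) = λ^2 + 4λ - 5 = 0.
Eigenvalues λ = 1, -5.
For λ=1: (A-λI) row 1 is [6, -12], so an eigenvector is (-2, -1).
For λ=-5: (A-λI) row 1 is [12, -12], so an eigenvector is (1, 1).
General solution: K_1e^(t)(-2,-1) + K_2e^(-5t)(1,1).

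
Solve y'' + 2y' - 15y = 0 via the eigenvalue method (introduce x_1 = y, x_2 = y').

Let x_1 = y, x_2 = y'. Then x_1' = x_2 and x_2' = 15x_1 - 2x_2.
A = [[0,1],[15,-2]]; det(A-λI) = λ^2 + 2λ - 15.
Eigenvalues λ = 3, -5 with eigenvectors (1,3), (1,-5).

y(t) = K_1e^(3t) + K_2e^(-5t)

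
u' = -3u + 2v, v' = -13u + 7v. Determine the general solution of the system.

Coefficient matrix A = [[-3, 2], [-13, 7]].
Characteristic polynomial det(A - λI) = λ^2 - 4λ + 5 = 0.
Eigenvalues λ = 2 ± i (complex conjugate pair).
For λ=2+i: an eigenvector is (1,2) - i(-1,-3) = (1 + i, 2 + 3i).
A real fundamental pair from Re and Im of e^((2+i)t)v: X_1 = e^(2t)(cos(t)·(1,2) + sin(t)·(-1,-3)), X_2 = e^(2t)(sin(t)·(1,2) - cos(t)·(-1,-3)).
General solution: C_1X_1 + C_2X_2.

u(t) = -C_1e^(2t)sin(t) + C_1e^(2t)cos(t) + C_2e^(2t)sin(t) + C_2e^(2t)cos(t), v(t) = -3C_1e^(2t)sin(t) + 2C_1e^(2t)cos(t) + 2C_2e^(2t)sin(t) + 3C_2e^(2t)cos(t)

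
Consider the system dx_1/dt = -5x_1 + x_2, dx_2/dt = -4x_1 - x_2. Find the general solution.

x_1(t) = K_1e^(-3t) + K_2te^(-3t) - K_2e^(-3t), x_2(t) = 2K_1e^(-3t) + 2K_2te^(-3t) - K_2e^(-3t)

Coefficient matrix A = [[-5, 1], [-4, -1]].
Characteristic polynomial det(A - λI) = λ^2 + 6λ + 9 = 0.
Single eigenvalue λ = -3 with algebraic multiplicity 2.
Eigenvector v = (1,2); generalized eigenvector w with (A-λI)w=v is (-1,-1).
General solution: e^(-3t)[K_1·v + K_2·(t·v + w)].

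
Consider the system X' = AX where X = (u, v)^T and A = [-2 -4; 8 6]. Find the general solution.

u(t) = -K_1e^(2t)sin(4t) + K_2e^(2t)cos(4t), v(t) = K_1e^(2t)sin(4t) + K_1e^(2t)cos(4t) + K_2e^(2t)sin(4t) - K_2e^(2t)cos(4t)

Coefficient matrix A = [[-2, -4], [8, 6]].
Characteristic polynomial det(A - λI) = λ^2 - 4λ + 20 = 0.
Eigenvalues λ = 2 ± 4i (complex conjugate pair).
For λ=2+4i: an eigenvector is (0,1) - i(-1,1) = (0 + i, 1 - i).
A real fundamental pair from Re and Im of e^((2+4i)t)v: X_1 = e^(2t)(cos(4t)·(0,1) + sin(4t)·(-1,1)), X_2 = e^(2t)(sin(4t)·(0,1) - cos(4t)·(-1,1)).
General solution: K_1X_1 + K_2X_2.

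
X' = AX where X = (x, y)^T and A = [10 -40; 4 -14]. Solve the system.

x(t) = 3c_1e^(-2t)sin(4t) + c_1e^(-2t)cos(4t) + c_2e^(-2t)sin(4t) - 3c_2e^(-2t)cos(4t), y(t) = c_1e^(-2t)sin(4t) - c_2e^(-2t)cos(4t)

Coefficient matrix A = [[10, -40], [4, -14]].
Characteristic polynomial det(A - λI) = λ^2 + 4λ + 20 = 0.
Eigenvalues λ = -2 ± 4i (complex conjugate pair).
For λ=-2+4i: an eigenvector is (1,0) - i(3,1) = (1 - 3i, 0 - i).
A real fundamental pair from Re and Im of e^((-2+4i)t)v: X_1 = e^(-2t)(cos(4t)·(1,0) + sin(4t)·(3,1)), X_2 = e^(-2t)(sin(4t)·(1,0) - cos(4t)·(3,1)).
General solution: c_1X_1 + c_2X_2.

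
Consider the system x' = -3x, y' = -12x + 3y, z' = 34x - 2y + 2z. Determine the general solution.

x(t) = K_1e^(-3t), y(t) = 2K_1e^(-3t) + K_3e^(3t), z(t) = -6K_1e^(-3t) + K_2e^(2t) - 2K_3e^(3t)

Coefficient matrix A = [[-3, 0, 0], [-12, 3, 0], [34, -2, 2]].
det(A - λI) = 0 gives eigenvalues λ = -3, 2, 3.
For λ=-3: eigenvector (1,2,-6).
For λ=2: eigenvector (0,0,1).
For λ=3: eigenvector (0,1,-2).
General solution: K_1e^(-3t)(1,2,-6) + K_2e^(2t)(0,0,1) + K_3e^(3t)(0,1,-2).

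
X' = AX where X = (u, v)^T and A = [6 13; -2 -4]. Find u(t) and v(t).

Coefficient matrix A = [[6, 13], [-2, -4]].
Characteristic polynomial det(A - λI) = λ^2 - 2λ + 2 = 0.
Eigenvalues λ = 1 ± i (complex conjugate pair).
For λ=1+i: an eigenvector is (-2,1) - i(3,-1) = (-2 - 3i, 1 + i).
A real fundamental pair from Re and Im of e^((1+i)t)v: X_1 = e^(t)(cos(t)·(-2,1) + sin(t)·(3,-1)), X_2 = e^(t)(sin(t)·(-2,1) - cos(t)·(3,-1)).
General solution: C_1X_1 + C_2X_2.

u(t) = 3C_1e^(t)sin(t) - 2C_1e^(t)cos(t) - 2C_2e^(t)sin(t) - 3C_2e^(t)cos(t), v(t) = -C_1e^(t)sin(t) + C_1e^(t)cos(t) + C_2e^(t)sin(t) + C_2e^(t)cos(t)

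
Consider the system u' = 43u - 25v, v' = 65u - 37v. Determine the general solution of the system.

u(t) = 2C_1e^(3t)sin(5t) - C_1e^(3t)cos(5t) - C_2e^(3t)sin(5t) - 2C_2e^(3t)cos(5t), v(t) = 3C_1e^(3t)sin(5t) - 2C_1e^(3t)cos(5t) - 2C_2e^(3t)sin(5t) - 3C_2e^(3t)cos(5t)

Coefficient matrix A = [[43, -25], [65, -37]].
Characteristic polynomial det(A - λI) = λ^2 - 6λ + 34 = 0.
Eigenvalues λ = 3 ± 5i (complex conjugate pair).
For λ=3+5i: an eigenvector is (-1,-2) - i(2,3) = (-1 - 2i, -2 - 3i).
A real fundamental pair from Re and Im of e^((3+5i)t)v: X_1 = e^(3t)(cos(5t)·(-1,-2) + sin(5t)·(2,3)), X_2 = e^(3t)(sin(5t)·(-1,-2) - cos(5t)·(2,3)).
General solution: C_1X_1 + C_2X_2.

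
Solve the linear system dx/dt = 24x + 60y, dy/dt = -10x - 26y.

Coefficient matrix A = [[24, 60], [-10, -26]].
Characteristic polynomial det(A - λI) = λ^2 + 2λ - 24 = 0.
Eigenvalues λ = 4, -6.
For λ=4: (A-λI) row 1 is [20, 60], so an eigenvector is (3, -1).
For λ=-6: (A-λI) row 1 is [30, 60], so an eigenvector is (2, -1).
General solution: c_1e^(4t)(3,-1) + c_2e^(-6t)(2,-1).

x(t) = 3c_1e^(4t) + 2c_2e^(-6t), y(t) = -c_1e^(4t) - c_2e^(-6t)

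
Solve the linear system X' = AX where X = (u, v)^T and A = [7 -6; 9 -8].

u(t) = 2c_1e^(-2t) - c_2e^(t), v(t) = 3c_1e^(-2t) - c_2e^(t)

Coefficient matrix A = [[7, -6], [9, -8]].
Characteristic polynomial det(A - λI) = λ^2 + λ - 2 = 0.
Eigenvalues λ = -2, 1.
For λ=-2: (A-λI) row 1 is [9, -6], so an eigenvector is (2, 3).
For λ=1: (A-λI) row 1 is [6, -6], so an eigenvector is (-1, -1).
General solution: c_1e^(-2t)(2,3) + c_2e^(t)(-1,-1).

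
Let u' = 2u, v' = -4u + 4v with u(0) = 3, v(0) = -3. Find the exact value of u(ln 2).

A = [[2,0],[-4,4]]; eigenvalues λ = 2, 4.
Eigenvectors: (1,2) for λ=2, (0,1) for λ=4.
From the initial condition, c_1 = 3, c_2 = -9.
u(ln 2) = (3)(2^2)(1) + (-9)(2^4)(0) = 12.

12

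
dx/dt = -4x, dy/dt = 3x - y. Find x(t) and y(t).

Coefficient matrix A = [[-4, 0], [3, -1]].
Characteristic polynomial det(A - λI) = λ^2 + 5λ + 4 = 0.
Eigenvalues λ = -1, -4.
For λ=-1: (A-λI) row 1 is [-3, 0], so an eigenvector is (0, 1).
For λ=-4: (A-λI) row 2 is [3, 3], so an eigenvector is (-1, 1).
General solution: c_1e^(-t)(0,1) + c_2e^(-4t)(-1,1).

x(t) = -c_2e^(-4t), y(t) = c_1e^(-t) + c_2e^(-4t)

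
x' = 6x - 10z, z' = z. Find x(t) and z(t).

x(t) = 2c_1e^(t) + c_2e^(6t), z(t) = c_1e^(t)

Coefficient matrix A = [[6, -10], [0, 1]].
Characteristic polynomial det(A - λI) = λ^2 - 7λ + 6 = 0.
Eigenvalues λ = 1, 6.
For λ=1: (A-λI) row 1 is [5, -10], so an eigenvector is (2, 1).
For λ=6: (A-λI) row 1 is [0, -10], so an eigenvector is (1, 0).
General solution: c_1e^(t)(2,1) + c_2e^(6t)(1,0).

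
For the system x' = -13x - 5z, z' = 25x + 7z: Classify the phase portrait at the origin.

stable spiral

A = [[-13,-5],[25,7]]; det(A-λI) = λ^2 + 6λ + 34.
λ = -3 ± 5i: negative real part.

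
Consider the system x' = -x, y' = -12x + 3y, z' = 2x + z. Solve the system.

Coefficient matrix A = [[-1, 0, 0], [-12, 3, 0], [2, 0, 1]].
det(A - λI) = 0 gives eigenvalues λ = -1, 3, 1.
For λ=-1: eigenvector (1,3,-1).
For λ=3: eigenvector (0,1,0).
For λ=1: eigenvector (0,0,1).
General solution: c_1e^(-t)(1,3,-1) + c_2e^(3t)(0,1,0) + c_3e^(t)(0,0,1).

x(t) = c_1e^(-t), y(t) = 3c_1e^(-t) + c_2e^(3t), z(t) = -c_1e^(-t) + c_3e^(t)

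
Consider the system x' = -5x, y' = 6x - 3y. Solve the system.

Coefficient matrix A = [[-5, 0], [6, -3]].
Characteristic polynomial det(A - λI) = λ^2 + 8λ + 15 = 0.
Eigenvalues λ = -5, -3.
For λ=-5: (A-λI) row 2 is [6, 2], so an eigenvector is (-1, 3).
For λ=-3: (A-λI) row 1 is [-2, 0], so an eigenvector is (0, -1).
General solution: K_1e^(-5t)(-1,3) + K_2e^(-3t)(0,-1).

x(t) = -K_1e^(-5t), y(t) = 3K_1e^(-5t) - K_2e^(-3t)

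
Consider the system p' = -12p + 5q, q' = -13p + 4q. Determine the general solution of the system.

Coefficient matrix A = [[-12, 5], [-13, 4]].
Characteristic polynomial det(A - λI) = λ^2 + 8λ + 17 = 0.
Eigenvalues λ = -4 ± i (complex conjugate pair).
For λ=-4+i: an eigenvector is (-2,-3) - i(1,2) = (-2 - i, -3 - 2i).
A real fundamental pair from Re and Im of e^((-4+i)t)v: X_1 = e^(-4t)(cos(t)·(-2,-3) + sin(t)·(1,2)), X_2 = e^(-4t)(sin(t)·(-2,-3) - cos(t)·(1,2)).
General solution: C_1X_1 + C_2X_2.

p(t) = C_1e^(-4t)sin(t) - 2C_1e^(-4t)cos(t) - 2C_2e^(-4t)sin(t) - C_2e^(-4t)cos(t), q(t) = 2C_1e^(-4t)sin(t) - 3C_1e^(-4t)cos(t) - 3C_2e^(-4t)sin(t) - 2C_2e^(-4t)cos(t)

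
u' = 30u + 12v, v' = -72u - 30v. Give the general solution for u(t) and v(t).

Coefficient matrix A = [[30, 12], [-72, -30]].
Characteristic polynomial det(A - λI) = λ^2 - 36 = 0.
Eigenvalues λ = -6, 6.
For λ=-6: (A-λI) row 1 is [36, 12], so an eigenvector is (1, -3).
For λ=6: (A-λI) row 1 is [24, 12], so an eigenvector is (1, -2).
General solution: K_1e^(-6t)(1,-3) + K_2e^(6t)(1,-2).

u(t) = K_1e^(-6t) + K_2e^(6t), v(t) = -3K_1e^(-6t) - 2K_2e^(6t)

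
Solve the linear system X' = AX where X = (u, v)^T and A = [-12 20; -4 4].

Coefficient matrix A = [[-12, 20], [-4, 4]].
Characteristic polynomial det(A - λI) = λ^2 + 8λ + 32 = 0.
Eigenvalues λ = -4 ± 4i (complex conjugate pair).
For λ=-4+4i: an eigenvector is (-2,-1) - i(-1,0) = (-2 + i, -1).
A real fundamental pair from Re and Im of e^((-4+4i)t)v: X_1 = e^(-4t)(cos(4t)·(-2,-1) + sin(4t)·(-1,0)), X_2 = e^(-4t)(sin(4t)·(-2,-1) - cos(4t)·(-1,0)).
General solution: K_1X_1 + K_2X_2.

u(t) = -K_1e^(-4t)sin(4t) - 2K_1e^(-4t)cos(4t) - 2K_2e^(-4t)sin(4t) + K_2e^(-4t)cos(4t), v(t) = -K_1e^(-4t)cos(4t) - K_2e^(-4t)sin(4t)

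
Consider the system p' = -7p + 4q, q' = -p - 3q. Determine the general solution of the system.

p(t) = 2c_1e^(-5t) + 2c_2te^(-5t) + 3c_2e^(-5t), q(t) = c_1e^(-5t) + c_2te^(-5t) + 2c_2e^(-5t)

Coefficient matrix A = [[-7, 4], [-1, -3]].
Characteristic polynomial det(A - λI) = λ^2 + 10λ + 25 = 0.
Single eigenvalue λ = -5 with algebraic multiplicity 2.
Eigenvector v = (2,1); generalized eigenvector w with (A-λI)w=v is (3,2).
General solution: e^(-5t)[c_1·v + c_2·(t·v + w)].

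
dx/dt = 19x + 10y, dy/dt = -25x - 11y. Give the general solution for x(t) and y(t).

Coefficient matrix A = [[19, 10], [-25, -11]].
Characteristic polynomial det(A - λI) = λ^2 - 8λ + 41 = 0.
Eigenvalues λ = 4 ± 5i (complex conjugate pair).
For λ=4+5i: an eigenvector is (1,-1) - i(1,-2) = (1 - i, -1 + 2i).
A real fundamental pair from Re and Im of e^((4+5i)t)v: X_1 = e^(4t)(cos(5t)·(1,-1) + sin(5t)·(1,-2)), X_2 = e^(4t)(sin(5t)·(1,-1) - cos(5t)·(1,-2)).
General solution: K_1X_1 + K_2X_2.

x(t) = K_1e^(4t)sin(5t) + K_1e^(4t)cos(5t) + K_2e^(4t)sin(5t) - K_2e^(4t)cos(5t), y(t) = -2K_1e^(4t)sin(5t) - K_1e^(4t)cos(5t) - K_2e^(4t)sin(5t) + 2K_2e^(4t)cos(5t)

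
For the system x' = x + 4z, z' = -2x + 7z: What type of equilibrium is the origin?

A = [[1,4],[-2,7]]; det(A-λI) = λ^2 - 8λ + 15.
λ = 5, 3: both positive.

unstable node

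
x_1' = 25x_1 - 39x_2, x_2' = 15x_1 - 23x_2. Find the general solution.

Coefficient matrix A = [[25, -39], [15, -23]].
Characteristic polynomial det(A - λI) = λ^2 - 2λ + 10 = 0.
Eigenvalues λ = 1 ± 3i (complex conjugate pair).
For λ=1+3i: an eigenvector is (2,1) - i(3,2) = (2 - 3i, 1 - 2i).
A real fundamental pair from Re and Im of e^((1+3i)t)v: X_1 = e^(t)(cos(3t)·(2,1) + sin(3t)·(3,2)), X_2 = e^(t)(sin(3t)·(2,1) - cos(3t)·(3,2)).
General solution: K_1X_1 + K_2X_2.

x_1(t) = 3K_1e^(t)sin(3t) + 2K_1e^(t)cos(3t) + 2K_2e^(t)sin(3t) - 3K_2e^(t)cos(3t), x_2(t) = 2K_1e^(t)sin(3t) + K_1e^(t)cos(3t) + K_2e^(t)sin(3t) - 2K_2e^(t)cos(3t)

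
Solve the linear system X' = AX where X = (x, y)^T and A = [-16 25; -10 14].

Coefficient matrix A = [[-16, 25], [-10, 14]].
Characteristic polynomial det(A - λI) = λ^2 + 2λ + 26 = 0.
Eigenvalues λ = -1 ± 5i (complex conjugate pair).
For λ=-1+5i: an eigenvector is (-1,-1) - i(-2,-1) = (-1 + 2i, -1 + i).
A real fundamental pair from Re and Im of e^((-1+5i)t)v: X_1 = e^(-t)(cos(5t)·(-1,-1) + sin(5t)·(-2,-1)), X_2 = e^(-t)(sin(5t)·(-1,-1) - cos(5t)·(-2,-1)).
General solution: c_1X_1 + c_2X_2.

x(t) = -2c_1e^(-t)sin(5t) - c_1e^(-t)cos(5t) - c_2e^(-t)sin(5t) + 2c_2e^(-t)cos(5t), y(t) = -c_1e^(-t)sin(5t) - c_1e^(-t)cos(5t) - c_2e^(-t)sin(5t) + c_2e^(-t)cos(5t)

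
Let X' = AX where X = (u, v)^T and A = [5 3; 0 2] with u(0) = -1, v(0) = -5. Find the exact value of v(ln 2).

-20

A = [[5,3],[0,2]]; eigenvalues λ = 5, 2.
Eigenvectors: (-1,0) for λ=5, (1,-1) for λ=2.
From the initial condition, c_1 = 6, c_2 = 5.
v(ln 2) = (6)(2^5)(0) + (5)(2^2)(-1) = -20.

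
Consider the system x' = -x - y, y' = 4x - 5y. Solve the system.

Coefficient matrix A = [[-1, -1], [4, -5]].
Characteristic polynomial det(A - λI) = λ^2 + 6λ + 9 = 0.
Single eigenvalue λ = -3 with algebraic multiplicity 2.
Eigenvector v = (-1,-2); generalized eigenvector w with (A-λI)w=v is (0,1).
General solution: e^(-3t)[K_1·v + K_2·(t·v + w)].

x(t) = -K_1e^(-3t) - K_2te^(-3t), y(t) = -2K_1e^(-3t) - 2K_2te^(-3t) + K_2e^(-3t)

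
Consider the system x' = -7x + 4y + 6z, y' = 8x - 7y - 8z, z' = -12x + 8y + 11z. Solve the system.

x(t) = -K_1e^(-3t) + K_2e^(t) + K_3e^(-t), y(t) = 2K_1e^(-3t) - K_2e^(t), z(t) = -2K_1e^(-3t) + 2K_2e^(t) + K_3e^(-t)

Coefficient matrix A = [[-7, 4, 6], [8, -7, -8], [-12, 8, 11]].
det(A - λI) = 0 gives eigenvalues λ = -3, 1, -1.
For λ=-3: eigenvector (-1,2,-2).
For λ=1: eigenvector (1,-1,2).
For λ=-1: eigenvector (1,0,1).
General solution: K_1e^(-3t)(-1,2,-2) + K_2e^(t)(1,-1,2) + K_3e^(-t)(1,0,1).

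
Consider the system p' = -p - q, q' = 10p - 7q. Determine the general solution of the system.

p(t) = C_1e^(-4t)sin(t) - C_2e^(-4t)cos(t), q(t) = 3C_1e^(-4t)sin(t) - C_1e^(-4t)cos(t) - C_2e^(-4t)sin(t) - 3C_2e^(-4t)cos(t)

Coefficient matrix A = [[-1, -1], [10, -7]].
Characteristic polynomial det(A - λI) = λ^2 + 8λ + 17 = 0.
Eigenvalues λ = -4 ± i (complex conjugate pair).
For λ=-4+i: an eigenvector is (0,-1) - i(1,3) = (0 - i, -1 - 3i).
A real fundamental pair from Re and Im of e^((-4+i)t)v: X_1 = e^(-4t)(cos(t)·(0,-1) + sin(t)·(1,3)), X_2 = e^(-4t)(sin(t)·(0,-1) - cos(t)·(1,3)).
General solution: C_1X_1 + C_2X_2.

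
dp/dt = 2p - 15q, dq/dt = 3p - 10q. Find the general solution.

p(t) = -2c_1e^(-4t)sin(3t) - c_1e^(-4t)cos(3t) - c_2e^(-4t)sin(3t) + 2c_2e^(-4t)cos(3t), q(t) = -c_1e^(-4t)sin(3t) + c_2e^(-4t)cos(3t)

Coefficient matrix A = [[2, -15], [3, -10]].
Characteristic polynomial det(A - λI) = λ^2 + 8λ + 25 = 0.
Eigenvalues λ = -4 ± 3i (complex conjugate pair).
For λ=-4+3i: an eigenvector is (-1,0) - i(-2,-1) = (-1 + 2i, 0 + i).
A real fundamental pair from Re and Im of e^((-4+3i)t)v: X_1 = e^(-4t)(cos(3t)·(-1,0) + sin(3t)·(-2,-1)), X_2 = e^(-4t)(sin(3t)·(-1,0) - cos(3t)·(-2,-1)).
General solution: c_1X_1 + c_2X_2.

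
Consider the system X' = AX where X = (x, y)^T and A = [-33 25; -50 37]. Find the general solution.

Coefficient matrix A = [[-33, 25], [-50, 37]].
Characteristic polynomial det(A - λI) = λ^2 - 4λ + 29 = 0.
Eigenvalues λ = 2 ± 5i (complex conjugate pair).
For λ=2+5i: an eigenvector is (-1,-1) - i(2,3) = (-1 - 2i, -1 - 3i).
A real fundamental pair from Re and Im of e^((2+5i)t)v: X_1 = e^(2t)(cos(5t)·(-1,-1) + sin(5t)·(2,3)), X_2 = e^(2t)(sin(5t)·(-1,-1) - cos(5t)·(2,3)).
General solution: c_1X_1 + c_2X_2.

x(t) = 2c_1e^(2t)sin(5t) - c_1e^(2t)cos(5t) - c_2e^(2t)sin(5t) - 2c_2e^(2t)cos(5t), y(t) = 3c_1e^(2t)sin(5t) - c_1e^(2t)cos(5t) - c_2e^(2t)sin(5t) - 3c_2e^(2t)cos(5t)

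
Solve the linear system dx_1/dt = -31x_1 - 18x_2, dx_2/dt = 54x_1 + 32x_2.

x_1(t) = -c_1e^(5t) - 2c_2e^(-4t), x_2(t) = 2c_1e^(5t) + 3c_2e^(-4t)

Coefficient matrix A = [[-31, -18], [54, 32]].
Characteristic polynomial det(A - λI) = λ^2 - λ - 20 = 0.
Eigenvalues λ = 5, -4.
For λ=5: (A-λI) row 1 is [-36, -18], so an eigenvector is (-1, 2).
For λ=-4: (A-λI) row 1 is [-27, -18], so an eigenvector is (-2, 3).
General solution: c_1e^(5t)(-1,2) + c_2e^(-4t)(-2,3).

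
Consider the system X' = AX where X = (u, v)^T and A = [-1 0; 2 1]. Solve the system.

Coefficient matrix A = [[-1, 0], [2, 1]].
Characteristic polynomial det(A - λI) = λ^2 - 1 = 0.
Eigenvalues λ = 1, -1.
For λ=1: (A-λI) row 1 is [-2, 0], so an eigenvector is (0, -1).
For λ=-1: (A-λI) row 2 is [2, 2], so an eigenvector is (-1, 1).
General solution: K_1e^(t)(0,-1) + K_2e^(-t)(-1,1).

u(t) = -K_2e^(-t), v(t) = -K_1e^(t) + K_2e^(-t)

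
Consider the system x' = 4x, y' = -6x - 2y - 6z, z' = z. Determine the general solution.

Coefficient matrix A = [[4, 0, 0], [-6, -2, -6], [0, 0, 1]].
det(A - λI) = 0 gives eigenvalues λ = -2, 4, 1.
For λ=-2: eigenvector (0,1,0).
For λ=4: eigenvector (1,-1,0).
For λ=1: eigenvector (0,-2,1).
General solution: C_1e^(-2t)(0,1,0) + C_2e^(4t)(1,-1,0) + C_3e^(t)(0,-2,1).

x(t) = C_2e^(4t), y(t) = C_1e^(-2t) - C_2e^(4t) - 2C_3e^(t), z(t) = C_3e^(t)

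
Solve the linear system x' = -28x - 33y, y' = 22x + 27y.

x(t) = 3c_1e^(-6t) + c_2e^(5t), y(t) = -2c_1e^(-6t) - c_2e^(5t)

Coefficient matrix A = [[-28, -33], [22, 27]].
Characteristic polynomial det(A - λI) = λ^2 + λ - 30 = 0.
Eigenvalues λ = -6, 5.
For λ=-6: (A-λI) row 1 is [-22, -33], so an eigenvector is (3, -2).
For λ=5: (A-λI) row 1 is [-33, -33], so an eigenvector is (1, -1).
General solution: c_1e^(-6t)(3,-2) + c_2e^(5t)(1,-1).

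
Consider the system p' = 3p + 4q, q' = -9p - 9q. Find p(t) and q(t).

p(t) = 2c_1e^(-3t) + 2c_2te^(-3t) + c_2e^(-3t), q(t) = -3c_1e^(-3t) - 3c_2te^(-3t) - c_2e^(-3t)

Coefficient matrix A = [[3, 4], [-9, -9]].
Characteristic polynomial det(A - λI) = λ^2 + 6λ + 9 = 0.
Single eigenvalue λ = -3 with algebraic multiplicity 2.
Eigenvector v = (2,-3); generalized eigenvector w with (A-λI)w=v is (1,-1).
General solution: e^(-3t)[c_1·v + c_2·(t·v + w)].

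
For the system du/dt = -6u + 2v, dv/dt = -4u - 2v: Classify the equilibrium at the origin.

A = [[-6,2],[-4,-2]]; det(A-λI) = λ^2 + 8λ + 20.
λ = -4 ± 2i: negative real part.

stable spiral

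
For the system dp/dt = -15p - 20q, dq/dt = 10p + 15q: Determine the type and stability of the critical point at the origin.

saddle

A = [[-15,-20],[10,15]]; det(A-λI) = λ^2 - 25.
λ = -5, 5: opposite signs.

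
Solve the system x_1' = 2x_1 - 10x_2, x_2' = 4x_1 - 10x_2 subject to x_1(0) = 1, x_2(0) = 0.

x_1(t) = 3e^(-4t)sin(2t) + e^(-4t)cos(2t), x_2(t) = 2e^(-4t)sin(2t)

Coefficient matrix A = [[2, -10], [4, -10]].
Characteristic polynomial det(A - λI) = λ^2 + 8λ + 20 = 0.
Eigenvalues λ = -4 ± 2i (complex conjugate pair).
For λ=-4+2i: an eigenvector is (1,1) - i(-2,-1) = (1 + 2i, 1 + i).
A real fundamental pair from Re and Im of e^((-4+2i)t)v: X_1 = e^(-4t)(cos(2t)·(1,1) + sin(2t)·(-2,-1)), X_2 = e^(-4t)(sin(2t)·(1,1) - cos(2t)·(-2,-1)).
General solution: K_1X_1 + K_2X_2.
Applying x_1(0)=1, x_2(0)=0 gives K_1=-1, K_2=1.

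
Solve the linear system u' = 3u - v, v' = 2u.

Coefficient matrix A = [[3, -1], [2, 0]].
Characteristic polynomial det(A - λI) = λ^2 - 3λ + 2 = 0.
Eigenvalues λ = 1, 2.
For λ=1: (A-λI) row 1 is [2, -1], so an eigenvector is (-1, -2).
For λ=2: (A-λI) row 1 is [1, -1], so an eigenvector is (-1, -1).
General solution: C_1e^(t)(-1,-2) + C_2e^(2t)(-1,-1).

u(t) = -C_1e^(t) - C_2e^(2t), v(t) = -2C_1e^(t) - C_2e^(2t)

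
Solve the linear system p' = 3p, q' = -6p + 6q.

Coefficient matrix A = [[3, 0], [-6, 6]].
Characteristic polynomial det(A - λI) = λ^2 - 9λ + 18 = 0.
Eigenvalues λ = 3, 6.
For λ=3: (A-λI) row 2 is [-6, 3], so an eigenvector is (-1, -2).
For λ=6: (A-λI) row 1 is [-3, 0], so an eigenvector is (0, 1).
General solution: c_1e^(3t)(-1,-2) + c_2e^(6t)(0,1).

p(t) = -c_1e^(3t), q(t) = -2c_1e^(3t) + c_2e^(6t)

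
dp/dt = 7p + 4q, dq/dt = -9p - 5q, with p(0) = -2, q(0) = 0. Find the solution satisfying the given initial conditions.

p(t) = -12te^(t) - 2e^(t), q(t) = 18te^(t)

Coefficient matrix A = [[7, 4], [-9, -5]].
Characteristic polynomial det(A - λI) = λ^2 - 2λ + 1 = 0.
Single eigenvalue λ = 1 with algebraic multiplicity 2.
Eigenvector v = (-2,3); generalized eigenvector w with (A-λI)w=v is (-1,1).
General solution: e^(t)[K_1·v + K_2·(t·v + w)].
Applying p(0)=-2, q(0)=0 gives K_1=-2, K_2=6.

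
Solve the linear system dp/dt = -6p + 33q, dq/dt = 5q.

p(t) = c_1e^(-6t) - 3c_2e^(5t), q(t) = -c_2e^(5t)

Coefficient matrix A = [[-6, 33], [0, 5]].
Characteristic polynomial det(A - λI) = λ^2 + λ - 30 = 0.
Eigenvalues λ = -6, 5.
For λ=-6: (A-λI) row 1 is [0, 33], so an eigenvector is (1, 0).
For λ=5: (A-λI) row 1 is [-11, 33], so an eigenvector is (-3, -1).
General solution: c_1e^(-6t)(1,0) + c_2e^(5t)(-3,-1).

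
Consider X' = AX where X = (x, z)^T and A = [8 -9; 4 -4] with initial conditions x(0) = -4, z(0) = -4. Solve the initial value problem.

Coefficient matrix A = [[8, -9], [4, -4]].
Characteristic polynomial det(A - λI) = λ^2 - 4λ + 4 = 0.
Single eigenvalue λ = 2 with algebraic multiplicity 2.
Eigenvector v = (3,2); generalized eigenvector w with (A-λI)w=v is (2,1).
General solution: e^(2t)[C_1·v + C_2·(t·v + w)].
Applying x(0)=-4, z(0)=-4 gives C_1=-4, C_2=4.

x(t) = 12te^(2t) - 4e^(2t), z(t) = 8te^(2t) - 4e^(2t)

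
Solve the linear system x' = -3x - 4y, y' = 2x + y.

x(t) = -c_1e^(-t)sin(2t) + c_1e^(-t)cos(2t) + c_2e^(-t)sin(2t) + c_2e^(-t)cos(2t), y(t) = c_1e^(-t)sin(2t) - c_2e^(-t)cos(2t)

Coefficient matrix A = [[-3, -4], [2, 1]].
Characteristic polynomial det(A - λI) = λ^2 + 2λ + 5 = 0.
Eigenvalues λ = -1 ± 2i (complex conjugate pair).
For λ=-1+2i: an eigenvector is (1,0) - i(-1,1) = (1 + i, 0 - i).
A real fundamental pair from Re and Im of e^((-1+2i)t)v: X_1 = e^(-t)(cos(2t)·(1,0) + sin(2t)·(-1,1)), X_2 = e^(-t)(sin(2t)·(1,0) - cos(2t)·(-1,1)).
General solution: c_1X_1 + c_2X_2.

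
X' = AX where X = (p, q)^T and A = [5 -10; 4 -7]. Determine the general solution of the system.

Coefficient matrix A = [[5, -10], [4, -7]].
Characteristic polynomial det(A - λI) = λ^2 + 2λ + 5 = 0.
Eigenvalues λ = -1 ± 2i (complex conjugate pair).
For λ=-1+2i: an eigenvector is (1,1) - i(-2,-1) = (1 + 2i, 1 + i).
A real fundamental pair from Re and Im of e^((-1+2i)t)v: X_1 = e^(-t)(cos(2t)·(1,1) + sin(2t)·(-2,-1)), X_2 = e^(-t)(sin(2t)·(1,1) - cos(2t)·(-2,-1)).
General solution: C_1X_1 + C_2X_2.

p(t) = -2C_1e^(-t)sin(2t) + C_1e^(-t)cos(2t) + C_2e^(-t)sin(2t) + 2C_2e^(-t)cos(2t), q(t) = -C_1e^(-t)sin(2t) + C_1e^(-t)cos(2t) + C_2e^(-t)sin(2t) + C_2e^(-t)cos(2t)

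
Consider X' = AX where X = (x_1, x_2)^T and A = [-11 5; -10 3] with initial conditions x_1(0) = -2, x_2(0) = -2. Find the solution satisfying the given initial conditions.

x_1(t) = 4e^(-4t)sin(t) - 2e^(-4t)cos(t), x_2(t) = 6e^(-4t)sin(t) - 2e^(-4t)cos(t)

Coefficient matrix A = [[-11, 5], [-10, 3]].
Characteristic polynomial det(A - λI) = λ^2 + 8λ + 17 = 0.
Eigenvalues λ = -4 ± i (complex conjugate pair).
For λ=-4+i: an eigenvector is (2,3) - i(1,1) = (2 - i, 3 - i).
A real fundamental pair from Re and Im of e^((-4+i)t)v: X_1 = e^(-4t)(cos(t)·(2,3) + sin(t)·(1,1)), X_2 = e^(-4t)(sin(t)·(2,3) - cos(t)·(1,1)).
General solution: c_1X_1 + c_2X_2.
Applying x_1(0)=-2, x_2(0)=-2 gives c_1=0, c_2=2.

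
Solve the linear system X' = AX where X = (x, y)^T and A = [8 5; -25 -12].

x(t) = -C_1e^(-2t)sin(5t) + C_2e^(-2t)cos(5t), y(t) = 2C_1e^(-2t)sin(5t) - C_1e^(-2t)cos(5t) - C_2e^(-2t)sin(5t) - 2C_2e^(-2t)cos(5t)

Coefficient matrix A = [[8, 5], [-25, -12]].
Characteristic polynomial det(A - λI) = λ^2 + 4λ + 29 = 0.
Eigenvalues λ = -2 ± 5i (complex conjugate pair).
For λ=-2+5i: an eigenvector is (0,-1) - i(-1,2) = (0 + i, -1 - 2i).
A real fundamental pair from Re and Im of e^((-2+5i)t)v: X_1 = e^(-2t)(cos(5t)·(0,-1) + sin(5t)·(-1,2)), X_2 = e^(-2t)(sin(5t)·(0,-1) - cos(5t)·(-1,2)).
General solution: C_1X_1 + C_2X_2.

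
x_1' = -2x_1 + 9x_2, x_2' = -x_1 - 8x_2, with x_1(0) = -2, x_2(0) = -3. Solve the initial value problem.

x_1(t) = -33te^(-5t) - 2e^(-5t), x_2(t) = 11te^(-5t) - 3e^(-5t)

Coefficient matrix A = [[-2, 9], [-1, -8]].
Characteristic polynomial det(A - λI) = λ^2 + 10λ + 25 = 0.
Single eigenvalue λ = -5 with algebraic multiplicity 2.
Eigenvector v = (3,-1); generalized eigenvector w with (A-λI)w=v is (1,0).
General solution: e^(-5t)[K_1·v + K_2·(t·v + w)].
Applying x_1(0)=-2, x_2(0)=-3 gives K_1=3, K_2=-11.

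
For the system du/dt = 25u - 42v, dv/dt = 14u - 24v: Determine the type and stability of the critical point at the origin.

saddle

A = [[25,-42],[14,-24]]; det(A-λI) = λ^2 - λ - 12.
λ = 4, -3: opposite signs.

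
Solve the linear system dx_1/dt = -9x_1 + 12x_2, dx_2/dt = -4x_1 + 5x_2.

Coefficient matrix A = [[-9, 12], [-4, 5]].
Characteristic polynomial det(A - λI) = λ^2 + 4λ + 3 = 0.
Eigenvalues λ = -1, -3.
For λ=-1: (A-λI) row 1 is [-8, 12], so an eigenvector is (3, 2).
For λ=-3: (A-λI) row 1 is [-6, 12], so an eigenvector is (-2, -1).
General solution: C_1e^(-t)(3,2) + C_2e^(-3t)(-2,-1).

x_1(t) = 3C_1e^(-t) - 2C_2e^(-3t), x_2(t) = 2C_1e^(-t) - C_2e^(-3t)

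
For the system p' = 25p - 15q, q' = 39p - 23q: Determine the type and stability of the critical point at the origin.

unstable spiral

A = [[25,-15],[39,-23]]; det(A-λI) = λ^2 - 2λ + 10.
λ = 1 ± 3i: positive real part.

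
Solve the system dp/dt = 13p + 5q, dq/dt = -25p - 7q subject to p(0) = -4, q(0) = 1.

Coefficient matrix A = [[13, 5], [-25, -7]].
Characteristic polynomial det(A - λI) = λ^2 - 6λ + 34 = 0.
Eigenvalues λ = 3 ± 5i (complex conjugate pair).
For λ=3+5i: an eigenvector is (-1,2) - i(0,1) = (-1, 2 - i).
A real fundamental pair from Re and Im of e^((3+5i)t)v: X_1 = e^(3t)(cos(5t)·(-1,2) + sin(5t)·(0,1)), X_2 = e^(3t)(sin(5t)·(-1,2) - cos(5t)·(0,1)).
General solution: C_1X_1 + C_2X_2.
Applying p(0)=-4, q(0)=1 gives C_1=4, C_2=7.

p(t) = -7e^(3t)sin(5t) - 4e^(3t)cos(5t), q(t) = 18e^(3t)sin(5t) + e^(3t)cos(5t)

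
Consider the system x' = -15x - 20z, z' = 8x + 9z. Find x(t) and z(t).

Coefficient matrix A = [[-15, -20], [8, 9]].
Characteristic polynomial det(A - λI) = λ^2 + 6λ + 25 = 0.
Eigenvalues λ = -3 ± 4i (complex conjugate pair).
For λ=-3+4i: an eigenvector is (-2,1) - i(1,-1) = (-2 - i, 1 + i).
A real fundamental pair from Re and Im of e^((-3+4i)t)v: X_1 = e^(-3t)(cos(4t)·(-2,1) + sin(4t)·(1,-1)), X_2 = e^(-3t)(sin(4t)·(-2,1) - cos(4t)·(1,-1)).
General solution: c_1X_1 + c_2X_2.

x(t) = c_1e^(-3t)sin(4t) - 2c_1e^(-3t)cos(4t) - 2c_2e^(-3t)sin(4t) - c_2e^(-3t)cos(4t), z(t) = -c_1e^(-3t)sin(4t) + c_1e^(-3t)cos(4t) + c_2e^(-3t)sin(4t) + c_2e^(-3t)cos(4t)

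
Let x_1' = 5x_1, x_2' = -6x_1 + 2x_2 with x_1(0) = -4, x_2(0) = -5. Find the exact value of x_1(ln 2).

-128

A = [[5,0],[-6,2]]; eigenvalues λ = 5, 2.
Eigenvectors: (-1,2) for λ=5, (0,1) for λ=2.
From the initial condition, c_1 = 4, c_2 = -13.
x_1(ln 2) = (4)(2^5)(-1) + (-13)(2^2)(0) = -128.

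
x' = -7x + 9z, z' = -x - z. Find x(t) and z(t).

Coefficient matrix A = [[-7, 9], [-1, -1]].
Characteristic polynomial det(A - λI) = λ^2 + 8λ + 16 = 0.
Single eigenvalue λ = -4 with algebraic multiplicity 2.
Eigenvector v = (-3,-1); generalized eigenvector w with (A-λI)w=v is (-2,-1).
General solution: e^(-4t)[C_1·v + C_2·(t·v + w)].

x(t) = -3C_1e^(-4t) - 3C_2te^(-4t) - 2C_2e^(-4t), z(t) = -C_1e^(-4t) - C_2te^(-4t) - C_2e^(-4t)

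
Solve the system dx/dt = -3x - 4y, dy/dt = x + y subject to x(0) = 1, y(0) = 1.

x(t) = -6te^(-t) + e^(-t), y(t) = 3te^(-t) + e^(-t)

Coefficient matrix A = [[-3, -4], [1, 1]].
Characteristic polynomial det(A - λI) = λ^2 + 2λ + 1 = 0.
Single eigenvalue λ = -1 with algebraic multiplicity 2.
Eigenvector v = (-2,1); generalized eigenvector w with (A-λI)w=v is (-3,2).
General solution: e^(-t)[C_1·v + C_2·(t·v + w)].
Applying x(0)=1, y(0)=1 gives C_1=-5, C_2=3.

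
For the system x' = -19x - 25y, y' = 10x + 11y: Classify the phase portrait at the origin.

stable spiral

A = [[-19,-25],[10,11]]; det(A-λI) = λ^2 + 8λ + 41.
λ = -4 ± 5i: negative real part.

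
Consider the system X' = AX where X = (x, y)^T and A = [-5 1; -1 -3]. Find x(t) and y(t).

Coefficient matrix A = [[-5, 1], [-1, -3]].
Characteristic polynomial det(A - λI) = λ^2 + 8λ + 16 = 0.
Single eigenvalue λ = -4 with algebraic multiplicity 2.
Eigenvector v = (-1,-1); generalized eigenvector w with (A-λI)w=v is (-2,-3).
General solution: e^(-4t)[C_1·v + C_2·(t·v + w)].

x(t) = -C_1e^(-4t) - C_2te^(-4t) - 2C_2e^(-4t), y(t) = -C_1e^(-4t) - C_2te^(-4t) - 3C_2e^(-4t)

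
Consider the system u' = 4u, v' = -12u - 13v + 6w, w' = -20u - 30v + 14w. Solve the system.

Coefficient matrix A = [[4, 0, 0], [-12, -13, 6], [-20, -30, 14]].
det(A - λI) = 0 gives eigenvalues λ = 4, -1, 2.
For λ=4: eigenvector (1,0,2).
For λ=-1: eigenvector (0,1,2).
For λ=2: eigenvector (0,2,5).
General solution: K_1e^(4t)(1,0,2) + K_2e^(-t)(0,1,2) + K_3e^(2t)(0,2,5).

u(t) = K_1e^(4t), v(t) = K_2e^(-t) + 2K_3e^(2t), w(t) = 2K_1e^(4t) + 2K_2e^(-t) + 5K_3e^(2t)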